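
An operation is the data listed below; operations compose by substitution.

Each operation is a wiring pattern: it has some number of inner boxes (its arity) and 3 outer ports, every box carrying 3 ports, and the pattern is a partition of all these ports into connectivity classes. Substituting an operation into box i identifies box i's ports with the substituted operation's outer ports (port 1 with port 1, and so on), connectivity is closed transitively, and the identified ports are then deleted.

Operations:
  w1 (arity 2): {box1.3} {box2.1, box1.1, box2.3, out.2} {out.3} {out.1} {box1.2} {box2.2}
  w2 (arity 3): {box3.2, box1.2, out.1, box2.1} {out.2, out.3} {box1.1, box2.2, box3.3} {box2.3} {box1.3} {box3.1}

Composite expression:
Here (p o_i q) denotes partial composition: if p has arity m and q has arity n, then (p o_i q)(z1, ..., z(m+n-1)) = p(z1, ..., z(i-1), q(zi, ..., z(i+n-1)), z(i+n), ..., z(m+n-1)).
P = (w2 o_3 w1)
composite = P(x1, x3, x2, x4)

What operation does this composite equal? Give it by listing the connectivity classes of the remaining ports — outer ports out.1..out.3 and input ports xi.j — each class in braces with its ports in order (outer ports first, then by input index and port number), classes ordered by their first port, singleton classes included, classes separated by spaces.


{out.1, x1.2, x2.1, x3.1, x4.1, x4.3} {out.2, out.3} {x1.1, x3.2} {x1.3} {x2.2} {x2.3} {x3.3} {x4.2}

Substituting into w2 glues patterns; closure does the rest.
after w1, the pattern on (x2, x4) reads {out.1} {out.2, x2.1, x4.1, x4.3} {out.3} {x2.2} {x2.3} {x4.2} (out.j = its outer ports)
after w2, the pattern on (x1, x3, x2, x4) reads {out.1, x1.2, x2.1, x3.1, x4.1, x4.3} {out.2, out.3} {x1.1, x3.2} {x1.3} {x2.2} {x2.3} {x3.3} {x4.2} (out.j = its outer ports)


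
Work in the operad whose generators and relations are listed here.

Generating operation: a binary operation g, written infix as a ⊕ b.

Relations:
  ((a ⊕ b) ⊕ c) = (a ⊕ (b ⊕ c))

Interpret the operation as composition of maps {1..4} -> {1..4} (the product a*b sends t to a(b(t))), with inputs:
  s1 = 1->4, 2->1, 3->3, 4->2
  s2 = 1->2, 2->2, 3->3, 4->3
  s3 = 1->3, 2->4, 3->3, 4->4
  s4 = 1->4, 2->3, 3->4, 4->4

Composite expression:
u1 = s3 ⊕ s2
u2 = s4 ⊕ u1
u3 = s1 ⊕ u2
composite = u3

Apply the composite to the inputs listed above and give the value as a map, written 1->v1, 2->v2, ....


1->2, 2->2, 3->2, 4->2

(s3 ⊕ s2) = 1->4, 2->4, 3->3, 4->3
(s4 ⊕ (s3 ⊕ s2)) = 1->4, 2->4, 3->4, 4->4
(s1 ⊕ (s4 ⊕ (s3 ⊕ s2))) = 1->2, 2->2, 3->2, 4->2


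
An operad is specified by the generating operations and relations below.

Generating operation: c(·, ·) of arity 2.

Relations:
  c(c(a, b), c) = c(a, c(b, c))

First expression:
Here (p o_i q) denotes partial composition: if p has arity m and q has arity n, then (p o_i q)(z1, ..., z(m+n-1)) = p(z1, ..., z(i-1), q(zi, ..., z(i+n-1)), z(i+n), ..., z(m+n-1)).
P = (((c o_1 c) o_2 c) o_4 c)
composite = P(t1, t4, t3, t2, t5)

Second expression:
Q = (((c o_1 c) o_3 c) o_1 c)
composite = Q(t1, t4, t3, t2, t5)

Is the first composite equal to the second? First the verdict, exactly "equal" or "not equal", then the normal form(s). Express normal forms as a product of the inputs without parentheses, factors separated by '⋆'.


equal: each reduces to t1 ⋆ t4 ⋆ t3 ⋆ t2 ⋆ t5

In normal form, the first expression is t1 ⋆ t4 ⋆ t3 ⋆ t2 ⋆ t5
In normal form, the second expression is t1 ⋆ t4 ⋆ t3 ⋆ t2 ⋆ t5
The normal forms match — equal.


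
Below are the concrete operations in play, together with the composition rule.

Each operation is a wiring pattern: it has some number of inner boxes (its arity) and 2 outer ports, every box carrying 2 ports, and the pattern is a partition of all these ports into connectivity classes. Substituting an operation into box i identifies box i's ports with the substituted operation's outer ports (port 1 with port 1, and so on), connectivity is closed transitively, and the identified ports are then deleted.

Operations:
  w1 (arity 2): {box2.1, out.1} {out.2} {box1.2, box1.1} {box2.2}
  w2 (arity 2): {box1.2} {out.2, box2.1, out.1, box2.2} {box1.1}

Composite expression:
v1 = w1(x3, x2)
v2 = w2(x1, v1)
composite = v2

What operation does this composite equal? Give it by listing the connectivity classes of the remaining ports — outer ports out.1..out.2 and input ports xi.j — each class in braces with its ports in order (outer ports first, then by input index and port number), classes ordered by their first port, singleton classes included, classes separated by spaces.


{out.1, out.2, x2.1} {x1.1} {x1.2} {x2.2} {x3.1, x3.2}

Reachability decides: close wires over w2-identified ports.
composing w1 on (x3, x2), with out.j its own outer ports: {out.1, x2.1} {out.2} {x2.2} {x3.1, x3.2}
composing w2 on (x1, x3, x2), with out.j its own outer ports: {out.1, out.2, x2.1} {x1.1} {x1.2} {x2.2} {x3.1, x3.2}


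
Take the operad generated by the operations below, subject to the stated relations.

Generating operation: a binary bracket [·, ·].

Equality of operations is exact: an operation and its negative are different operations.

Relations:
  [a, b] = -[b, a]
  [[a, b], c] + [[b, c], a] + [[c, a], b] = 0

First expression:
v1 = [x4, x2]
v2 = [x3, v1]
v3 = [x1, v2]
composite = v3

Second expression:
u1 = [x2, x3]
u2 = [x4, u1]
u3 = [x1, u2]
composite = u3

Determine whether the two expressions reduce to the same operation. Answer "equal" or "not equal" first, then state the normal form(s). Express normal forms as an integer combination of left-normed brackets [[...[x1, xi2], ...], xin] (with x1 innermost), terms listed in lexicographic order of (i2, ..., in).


not equal — first [[[x1, x2], x4], x3] - [[[x1, x3], x2], x4] + [[[x1, x3], x4], x2] - [[[x1, x4], x2], x3], second -[[[x1, x2], x3], x4] + [[[x1, x3], x2], x4] + [[[x1, x4], x2], x3] - [[[x1, x4], x3], x2]


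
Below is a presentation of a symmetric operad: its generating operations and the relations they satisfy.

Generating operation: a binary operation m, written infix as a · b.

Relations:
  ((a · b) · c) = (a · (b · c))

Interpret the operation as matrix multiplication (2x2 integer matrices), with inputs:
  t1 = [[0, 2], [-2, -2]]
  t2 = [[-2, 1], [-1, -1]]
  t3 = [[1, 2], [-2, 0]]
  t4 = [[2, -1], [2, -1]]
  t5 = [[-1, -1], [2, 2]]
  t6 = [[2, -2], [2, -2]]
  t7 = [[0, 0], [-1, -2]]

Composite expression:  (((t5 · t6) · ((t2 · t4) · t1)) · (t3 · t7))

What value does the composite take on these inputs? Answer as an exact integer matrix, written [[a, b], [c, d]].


(t5 · t6) = [[-4, 4], [8, -8]]
(t2 · t4) = [[-2, 1], [-4, 2]]
((t2 · t4) · t1) = [[-2, -6], [-4, -12]]
((t5 · t6) · ((t2 · t4) · t1)) = [[-8, -24], [16, 48]]
(t3 · t7) = [[-2, -4], [0, 0]]
(((t5 · t6) · ((t2 · t4) · t1)) · (t3 · t7)) = [[16, 32], [-32, -64]]

[[16, 32], [-32, -64]]


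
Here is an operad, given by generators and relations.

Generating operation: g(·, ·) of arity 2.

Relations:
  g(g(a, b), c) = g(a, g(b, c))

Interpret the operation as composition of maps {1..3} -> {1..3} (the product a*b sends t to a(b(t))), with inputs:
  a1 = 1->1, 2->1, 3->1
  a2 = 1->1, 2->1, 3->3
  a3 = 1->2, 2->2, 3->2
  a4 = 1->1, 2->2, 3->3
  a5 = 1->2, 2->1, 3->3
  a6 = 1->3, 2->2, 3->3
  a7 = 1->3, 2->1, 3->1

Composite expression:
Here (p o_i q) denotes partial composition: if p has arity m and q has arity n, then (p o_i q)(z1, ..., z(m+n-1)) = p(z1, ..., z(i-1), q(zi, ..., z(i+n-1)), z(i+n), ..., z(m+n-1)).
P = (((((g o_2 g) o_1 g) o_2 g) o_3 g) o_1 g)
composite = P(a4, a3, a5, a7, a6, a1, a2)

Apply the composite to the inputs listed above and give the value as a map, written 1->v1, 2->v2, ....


1->2, 2->2, 3->2


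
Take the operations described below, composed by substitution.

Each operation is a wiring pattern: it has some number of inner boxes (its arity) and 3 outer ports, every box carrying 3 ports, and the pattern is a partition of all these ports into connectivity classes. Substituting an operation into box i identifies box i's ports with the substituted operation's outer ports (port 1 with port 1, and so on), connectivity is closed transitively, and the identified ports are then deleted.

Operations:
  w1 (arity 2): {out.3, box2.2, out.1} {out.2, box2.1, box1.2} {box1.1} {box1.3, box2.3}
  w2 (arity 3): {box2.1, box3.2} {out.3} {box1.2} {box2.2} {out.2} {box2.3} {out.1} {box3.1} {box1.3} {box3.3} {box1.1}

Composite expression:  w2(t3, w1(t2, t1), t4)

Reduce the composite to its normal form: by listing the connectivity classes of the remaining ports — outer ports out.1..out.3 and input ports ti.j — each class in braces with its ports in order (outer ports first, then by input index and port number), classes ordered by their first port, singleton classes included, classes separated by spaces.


{out.1} {out.2} {out.3} {t1.1, t2.2} {t1.2, t4.2} {t1.3, t2.3} {t2.1} {t3.1} {t3.2} {t3.3} {t4.1} {t4.3}

Two ports join when wires chain via w2-identified ports.
through w1, on inputs (t2, t1): {out.1, out.3, t1.2} {out.2, t1.1, t2.2} {t1.3, t2.3} {t2.1} (out.j = stage outer ports)
through w2, on inputs (t3, t2, t1, t4): {out.1} {out.2} {out.3} {t1.1, t2.2} {t1.2, t4.2} {t1.3, t2.3} {t2.1} {t3.1} {t3.2} {t3.3} {t4.1} {t4.3} (out.j = stage outer ports)


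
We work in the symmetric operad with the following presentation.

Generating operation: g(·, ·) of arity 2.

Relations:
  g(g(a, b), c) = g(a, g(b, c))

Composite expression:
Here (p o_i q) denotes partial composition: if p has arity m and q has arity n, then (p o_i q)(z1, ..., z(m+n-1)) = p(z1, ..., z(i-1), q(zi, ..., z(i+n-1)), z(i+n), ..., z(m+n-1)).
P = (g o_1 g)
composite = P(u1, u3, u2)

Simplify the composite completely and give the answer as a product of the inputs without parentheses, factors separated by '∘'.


All parenthesizations of g agree; list the u-inputs left to right.
g(u1, u3) collapses to u1 ∘ u3
g(g(u1, u3), u2) collapses to u1 ∘ u3 ∘ u2

u1 ∘ u3 ∘ u2


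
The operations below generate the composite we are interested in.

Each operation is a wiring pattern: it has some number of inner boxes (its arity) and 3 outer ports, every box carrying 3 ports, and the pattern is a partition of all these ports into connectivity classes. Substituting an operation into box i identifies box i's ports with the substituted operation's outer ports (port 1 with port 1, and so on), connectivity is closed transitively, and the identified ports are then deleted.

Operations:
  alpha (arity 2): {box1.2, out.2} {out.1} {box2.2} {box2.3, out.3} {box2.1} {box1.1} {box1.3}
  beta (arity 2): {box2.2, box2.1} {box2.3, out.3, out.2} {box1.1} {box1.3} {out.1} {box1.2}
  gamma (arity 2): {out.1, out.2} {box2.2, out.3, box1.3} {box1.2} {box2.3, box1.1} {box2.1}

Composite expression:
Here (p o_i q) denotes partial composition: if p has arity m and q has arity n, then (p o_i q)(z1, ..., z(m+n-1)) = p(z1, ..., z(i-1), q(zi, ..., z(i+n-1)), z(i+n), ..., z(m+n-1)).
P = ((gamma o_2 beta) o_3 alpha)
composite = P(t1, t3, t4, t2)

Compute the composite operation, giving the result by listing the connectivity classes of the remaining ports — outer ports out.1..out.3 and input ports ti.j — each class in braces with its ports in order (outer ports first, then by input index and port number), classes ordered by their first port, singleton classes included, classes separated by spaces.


{out.1, out.2} {out.3, t1.1, t1.3, t2.3} {t1.2} {t2.1} {t2.2} {t3.1} {t3.2} {t3.3} {t4.1} {t4.2} {t4.3}

Two ports join when wires chain via gamma-identified ports.
after alpha, the pattern on (t4, t2) reads {out.1} {out.2, t4.2} {out.3, t2.3} {t2.1} {t2.2} {t4.1} {t4.3} (out.j = its outer ports)
after beta, the pattern on (t3, t4, t2) reads {out.1} {out.2, out.3, t2.3} {t2.1} {t2.2} {t3.1} {t3.2} {t3.3} {t4.1} {t4.2} {t4.3} (out.j = its outer ports)
after gamma, the pattern on (t1, t3, t4, t2) reads {out.1, out.2} {out.3, t1.1, t1.3, t2.3} {t1.2} {t2.1} {t2.2} {t3.1} {t3.2} {t3.3} {t4.1} {t4.2} {t4.3} (out.j = its outer ports)


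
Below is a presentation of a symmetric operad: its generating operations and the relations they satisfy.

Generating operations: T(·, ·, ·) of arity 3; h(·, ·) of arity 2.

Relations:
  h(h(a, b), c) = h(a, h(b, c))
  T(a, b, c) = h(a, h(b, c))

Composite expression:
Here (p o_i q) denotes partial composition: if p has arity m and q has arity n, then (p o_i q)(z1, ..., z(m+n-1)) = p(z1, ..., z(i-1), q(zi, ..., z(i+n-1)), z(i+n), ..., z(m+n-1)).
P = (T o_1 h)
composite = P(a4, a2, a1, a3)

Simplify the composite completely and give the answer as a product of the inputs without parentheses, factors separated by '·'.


a4 · a2 · a1 · a3

Key point: T is associative — brackets drop, the a-order remains.
h(a4, a2) reduces to a4 · a2
T(h(a4, a2), a1, a3) reduces to a4 · a2 · a1 · a3


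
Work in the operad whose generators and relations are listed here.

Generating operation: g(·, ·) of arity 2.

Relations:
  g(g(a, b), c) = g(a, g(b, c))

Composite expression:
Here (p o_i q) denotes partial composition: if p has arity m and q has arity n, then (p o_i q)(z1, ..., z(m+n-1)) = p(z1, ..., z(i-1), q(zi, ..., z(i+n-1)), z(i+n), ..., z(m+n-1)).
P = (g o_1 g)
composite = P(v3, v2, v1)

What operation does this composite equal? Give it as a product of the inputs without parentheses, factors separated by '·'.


v3 · v2 · v1

Associativity of g dissolves the nesting; only the v-input order survives.
g(v3, v2) flattens to v3 · v2
g(g(v3, v2), v1) flattens to v3 · v2 · v1


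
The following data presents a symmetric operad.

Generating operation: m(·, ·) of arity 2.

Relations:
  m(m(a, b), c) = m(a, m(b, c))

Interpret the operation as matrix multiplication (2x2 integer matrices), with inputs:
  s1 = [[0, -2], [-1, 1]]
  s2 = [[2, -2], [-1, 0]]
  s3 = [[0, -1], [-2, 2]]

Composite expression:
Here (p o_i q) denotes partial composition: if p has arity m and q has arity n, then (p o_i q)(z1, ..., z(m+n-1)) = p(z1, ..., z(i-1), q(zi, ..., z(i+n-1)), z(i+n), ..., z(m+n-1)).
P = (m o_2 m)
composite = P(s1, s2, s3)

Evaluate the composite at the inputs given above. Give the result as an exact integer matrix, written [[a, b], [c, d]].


m(s2, s3) = [[4, -6], [0, 1]]
m(s1, m(s2, s3)) = [[0, -2], [-4, 7]]

[[0, -2], [-4, 7]]


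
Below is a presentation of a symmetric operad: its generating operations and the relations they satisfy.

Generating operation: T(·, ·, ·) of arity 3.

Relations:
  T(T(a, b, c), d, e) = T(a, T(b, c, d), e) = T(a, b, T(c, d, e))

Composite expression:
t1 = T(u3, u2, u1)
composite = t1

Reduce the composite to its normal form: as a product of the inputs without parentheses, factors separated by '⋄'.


Under associativity of T, the answer is the u's in reading order.
T(u3, u2, u1) spells out as u3 ⋄ u2 ⋄ u1

u3 ⋄ u2 ⋄ u1


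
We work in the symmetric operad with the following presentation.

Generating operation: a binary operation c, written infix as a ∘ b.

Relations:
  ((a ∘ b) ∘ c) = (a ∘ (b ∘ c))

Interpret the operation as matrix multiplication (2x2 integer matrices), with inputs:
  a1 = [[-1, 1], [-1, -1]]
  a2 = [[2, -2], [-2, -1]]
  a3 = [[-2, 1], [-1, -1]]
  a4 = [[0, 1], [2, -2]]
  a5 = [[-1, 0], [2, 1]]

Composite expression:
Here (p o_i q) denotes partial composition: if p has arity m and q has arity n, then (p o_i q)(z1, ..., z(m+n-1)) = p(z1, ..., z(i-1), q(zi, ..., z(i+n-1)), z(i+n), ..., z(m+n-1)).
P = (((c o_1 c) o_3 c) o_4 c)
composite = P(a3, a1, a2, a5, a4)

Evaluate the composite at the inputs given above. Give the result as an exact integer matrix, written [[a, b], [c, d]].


[[2, -8], [-8, -4]]


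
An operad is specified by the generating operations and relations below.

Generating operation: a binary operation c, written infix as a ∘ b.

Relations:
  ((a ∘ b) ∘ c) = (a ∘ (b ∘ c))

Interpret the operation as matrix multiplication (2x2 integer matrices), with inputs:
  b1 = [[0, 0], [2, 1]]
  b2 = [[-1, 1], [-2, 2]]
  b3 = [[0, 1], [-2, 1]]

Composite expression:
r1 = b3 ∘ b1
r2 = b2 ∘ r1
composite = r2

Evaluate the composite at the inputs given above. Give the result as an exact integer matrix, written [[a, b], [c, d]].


(b3 ∘ b1) = [[2, 1], [2, 1]]
(b2 ∘ (b3 ∘ b1)) = [[0, 0], [0, 0]]

[[0, 0], [0, 0]]


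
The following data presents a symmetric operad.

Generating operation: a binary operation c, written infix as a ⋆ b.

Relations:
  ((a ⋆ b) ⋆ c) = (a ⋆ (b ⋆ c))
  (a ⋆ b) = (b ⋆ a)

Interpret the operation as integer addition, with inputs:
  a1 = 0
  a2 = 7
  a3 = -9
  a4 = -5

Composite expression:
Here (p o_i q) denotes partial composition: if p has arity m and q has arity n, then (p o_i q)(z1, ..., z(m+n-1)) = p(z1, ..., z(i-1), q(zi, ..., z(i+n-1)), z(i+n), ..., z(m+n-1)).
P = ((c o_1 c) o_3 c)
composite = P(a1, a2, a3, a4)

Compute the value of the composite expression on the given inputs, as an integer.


(a1 ⋆ a2) = 7
(a3 ⋆ a4) = -14
((a1 ⋆ a2) ⋆ (a3 ⋆ a4)) = -7

-7


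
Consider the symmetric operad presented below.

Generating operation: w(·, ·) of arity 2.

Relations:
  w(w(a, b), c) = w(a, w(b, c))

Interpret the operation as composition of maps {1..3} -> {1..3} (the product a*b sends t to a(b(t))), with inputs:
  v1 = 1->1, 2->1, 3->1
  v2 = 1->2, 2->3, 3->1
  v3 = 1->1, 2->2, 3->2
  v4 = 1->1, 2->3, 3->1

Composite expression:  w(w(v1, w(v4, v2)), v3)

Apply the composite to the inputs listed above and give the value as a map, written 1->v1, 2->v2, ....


1->1, 2->1, 3->1

w(v4, v2) = 1->3, 2->1, 3->1
w(v1, w(v4, v2)) = 1->1, 2->1, 3->1
w(w(v1, w(v4, v2)), v3) = 1->1, 2->1, 3->1


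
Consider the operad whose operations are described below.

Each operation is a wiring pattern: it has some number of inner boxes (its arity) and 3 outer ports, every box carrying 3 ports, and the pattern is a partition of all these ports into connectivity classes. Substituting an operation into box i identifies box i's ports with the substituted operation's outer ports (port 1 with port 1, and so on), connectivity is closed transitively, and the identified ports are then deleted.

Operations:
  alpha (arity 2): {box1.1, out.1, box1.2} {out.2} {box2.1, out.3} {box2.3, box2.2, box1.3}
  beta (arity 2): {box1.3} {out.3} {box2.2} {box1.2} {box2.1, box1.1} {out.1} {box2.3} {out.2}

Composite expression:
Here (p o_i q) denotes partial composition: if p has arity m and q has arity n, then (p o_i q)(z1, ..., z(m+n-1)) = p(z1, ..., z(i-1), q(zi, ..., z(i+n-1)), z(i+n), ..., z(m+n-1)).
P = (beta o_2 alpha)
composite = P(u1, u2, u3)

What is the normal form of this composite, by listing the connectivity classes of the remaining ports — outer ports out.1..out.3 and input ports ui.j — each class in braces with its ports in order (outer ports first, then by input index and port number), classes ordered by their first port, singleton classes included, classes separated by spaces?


{out.1} {out.2} {out.3} {u1.1, u2.1, u2.2} {u1.2} {u1.3} {u2.3, u3.2, u3.3} {u3.1}

Reachability decides: close wires over beta-identified ports.
stage alpha: inputs (u2, u3), connectivity {out.1, u2.1, u2.2} {out.2} {out.3, u3.1} {u2.3, u3.2, u3.3}, out.j its boundary
stage beta: inputs (u1, u2, u3), connectivity {out.1} {out.2} {out.3} {u1.1, u2.1, u2.2} {u1.2} {u1.3} {u2.3, u3.2, u3.3} {u3.1}, out.j its boundary


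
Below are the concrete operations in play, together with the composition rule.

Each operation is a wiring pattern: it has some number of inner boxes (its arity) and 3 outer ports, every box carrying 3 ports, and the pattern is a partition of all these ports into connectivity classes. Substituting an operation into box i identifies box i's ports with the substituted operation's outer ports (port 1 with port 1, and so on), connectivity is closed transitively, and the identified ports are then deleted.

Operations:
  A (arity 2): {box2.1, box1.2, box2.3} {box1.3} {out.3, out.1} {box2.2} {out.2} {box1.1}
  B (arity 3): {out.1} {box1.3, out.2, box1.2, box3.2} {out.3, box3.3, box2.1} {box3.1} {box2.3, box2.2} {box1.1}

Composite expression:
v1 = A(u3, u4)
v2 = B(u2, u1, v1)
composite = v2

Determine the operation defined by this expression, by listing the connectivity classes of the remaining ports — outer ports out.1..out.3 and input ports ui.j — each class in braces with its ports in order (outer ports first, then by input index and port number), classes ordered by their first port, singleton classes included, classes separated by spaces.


{out.1} {out.2, u2.2, u2.3} {out.3, u1.1} {u1.2, u1.3} {u2.1} {u3.1} {u3.2, u4.1, u4.3} {u3.3} {u4.2}


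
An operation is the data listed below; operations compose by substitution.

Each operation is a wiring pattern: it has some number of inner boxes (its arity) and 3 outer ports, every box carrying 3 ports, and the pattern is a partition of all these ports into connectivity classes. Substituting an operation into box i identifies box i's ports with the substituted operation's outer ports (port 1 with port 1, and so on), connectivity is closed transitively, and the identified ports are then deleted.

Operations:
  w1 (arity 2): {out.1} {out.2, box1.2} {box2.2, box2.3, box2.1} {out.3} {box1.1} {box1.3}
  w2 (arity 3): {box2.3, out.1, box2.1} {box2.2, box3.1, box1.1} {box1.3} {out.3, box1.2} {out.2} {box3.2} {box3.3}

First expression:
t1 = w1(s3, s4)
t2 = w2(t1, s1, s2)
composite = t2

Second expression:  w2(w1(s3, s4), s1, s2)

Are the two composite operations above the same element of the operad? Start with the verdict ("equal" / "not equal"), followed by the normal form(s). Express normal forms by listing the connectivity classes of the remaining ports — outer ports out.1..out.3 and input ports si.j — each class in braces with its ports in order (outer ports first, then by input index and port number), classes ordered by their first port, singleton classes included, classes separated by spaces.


Reducing the first expression gives {out.1, s1.1, s1.3} {out.2} {out.3, s3.2} {s1.2, s2.1} {s2.2} {s2.3} {s3.1} {s3.3} {s4.1, s4.2, s4.3}
Reducing the second expression gives {out.1, s1.1, s1.3} {out.2} {out.3, s3.2} {s1.2, s2.1} {s2.2} {s2.3} {s3.1} {s3.3} {s4.1, s4.2, s4.3}
One common form — equal.

equal; the common form is {out.1, s1.1, s1.3} {out.2} {out.3, s3.2} {s1.2, s2.1} {s2.2} {s2.3} {s3.1} {s3.3} {s4.1, s4.2, s4.3}


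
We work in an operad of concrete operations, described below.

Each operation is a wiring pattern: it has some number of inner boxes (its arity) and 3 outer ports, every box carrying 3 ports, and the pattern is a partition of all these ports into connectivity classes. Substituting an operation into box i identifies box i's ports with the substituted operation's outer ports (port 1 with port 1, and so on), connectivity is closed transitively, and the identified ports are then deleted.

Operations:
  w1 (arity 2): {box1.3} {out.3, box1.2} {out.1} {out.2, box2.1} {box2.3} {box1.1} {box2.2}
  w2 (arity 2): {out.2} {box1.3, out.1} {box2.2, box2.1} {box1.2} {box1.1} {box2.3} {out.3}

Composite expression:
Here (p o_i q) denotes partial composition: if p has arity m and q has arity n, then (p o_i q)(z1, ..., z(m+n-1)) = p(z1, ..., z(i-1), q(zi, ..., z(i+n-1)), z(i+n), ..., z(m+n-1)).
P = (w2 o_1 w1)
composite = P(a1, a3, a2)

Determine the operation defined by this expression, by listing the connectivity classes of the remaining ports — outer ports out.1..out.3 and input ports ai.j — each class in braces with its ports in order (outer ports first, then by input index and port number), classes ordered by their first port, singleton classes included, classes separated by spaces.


{out.1, a1.2} {out.2} {out.3} {a1.1} {a1.3} {a2.1, a2.2} {a2.3} {a3.1} {a3.2} {a3.3}

Substituting into w2 glues patterns; closure does the rest.
the subtree at w1 composes to {out.1} {out.2, a3.1} {out.3, a1.2} {a1.1} {a1.3} {a3.2} {a3.3} on (a1, a3); out.j = own outer ports
the subtree at w2 composes to {out.1, a1.2} {out.2} {out.3} {a1.1} {a1.3} {a2.1, a2.2} {a2.3} {a3.1} {a3.2} {a3.3} on (a1, a3, a2); out.j = own outer ports


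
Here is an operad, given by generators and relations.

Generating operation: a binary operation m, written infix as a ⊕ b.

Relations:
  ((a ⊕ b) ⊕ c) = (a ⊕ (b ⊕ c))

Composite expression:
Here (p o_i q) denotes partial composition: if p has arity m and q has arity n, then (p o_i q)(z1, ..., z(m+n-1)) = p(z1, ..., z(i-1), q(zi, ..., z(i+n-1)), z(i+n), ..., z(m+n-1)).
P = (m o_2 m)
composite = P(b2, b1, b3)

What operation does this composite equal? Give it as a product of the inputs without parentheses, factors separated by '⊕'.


b2 ⊕ b1 ⊕ b3

Under associativity of m, the answer is the b's in reading order.
(b1 ⊕ b3) linearizes to b1 ⊕ b3
(b2 ⊕ (b1 ⊕ b3)) linearizes to b2 ⊕ b1 ⊕ b3


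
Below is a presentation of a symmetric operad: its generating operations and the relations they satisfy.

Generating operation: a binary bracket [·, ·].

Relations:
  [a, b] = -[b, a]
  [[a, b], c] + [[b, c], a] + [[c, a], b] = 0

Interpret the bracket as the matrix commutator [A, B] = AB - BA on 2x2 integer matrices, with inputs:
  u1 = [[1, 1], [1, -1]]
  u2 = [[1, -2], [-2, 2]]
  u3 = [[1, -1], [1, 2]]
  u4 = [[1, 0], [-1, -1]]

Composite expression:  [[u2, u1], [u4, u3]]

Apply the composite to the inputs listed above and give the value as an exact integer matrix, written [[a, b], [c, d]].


[u2, u1] = [[0, 3], [-3, 0]]
[u4, u3] = [[-1, -2], [-1, 1]]
[[u2, u1], [u4, u3]] = [[-9, 6], [6, 9]]

[[-9, 6], [6, 9]]


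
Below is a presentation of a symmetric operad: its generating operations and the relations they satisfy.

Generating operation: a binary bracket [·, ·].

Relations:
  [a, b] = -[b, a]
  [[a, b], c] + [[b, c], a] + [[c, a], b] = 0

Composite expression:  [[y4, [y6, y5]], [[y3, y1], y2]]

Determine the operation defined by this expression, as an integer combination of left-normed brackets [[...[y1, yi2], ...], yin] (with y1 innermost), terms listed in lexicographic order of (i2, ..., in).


-[[[[[y1, y3], y2], y4], y5], y6] + [[[[[y1, y3], y2], y4], y6], y5] + [[[[[y1, y3], y2], y5], y6], y4] - [[[[[y1, y3], y2], y6], y5], y4]


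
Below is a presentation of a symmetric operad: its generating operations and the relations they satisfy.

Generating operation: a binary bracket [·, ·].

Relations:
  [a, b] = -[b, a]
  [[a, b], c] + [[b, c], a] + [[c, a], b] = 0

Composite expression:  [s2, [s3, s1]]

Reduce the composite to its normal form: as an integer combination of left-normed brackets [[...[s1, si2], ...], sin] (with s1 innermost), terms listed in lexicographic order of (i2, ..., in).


[[s1, s3], s2]

Expand each bracket as ab - ba; the s1-initial words give the coefficients.
Composite bracket: [s2, [s3, s1]]
The bracket unfolds into 4 signed words via [a, b] = ab - ba (2^2 = 4).
The s1-initial words carry the normal form:
  sign of s1s3s2 is +1, so it contributes +[[s1, s3], s2]


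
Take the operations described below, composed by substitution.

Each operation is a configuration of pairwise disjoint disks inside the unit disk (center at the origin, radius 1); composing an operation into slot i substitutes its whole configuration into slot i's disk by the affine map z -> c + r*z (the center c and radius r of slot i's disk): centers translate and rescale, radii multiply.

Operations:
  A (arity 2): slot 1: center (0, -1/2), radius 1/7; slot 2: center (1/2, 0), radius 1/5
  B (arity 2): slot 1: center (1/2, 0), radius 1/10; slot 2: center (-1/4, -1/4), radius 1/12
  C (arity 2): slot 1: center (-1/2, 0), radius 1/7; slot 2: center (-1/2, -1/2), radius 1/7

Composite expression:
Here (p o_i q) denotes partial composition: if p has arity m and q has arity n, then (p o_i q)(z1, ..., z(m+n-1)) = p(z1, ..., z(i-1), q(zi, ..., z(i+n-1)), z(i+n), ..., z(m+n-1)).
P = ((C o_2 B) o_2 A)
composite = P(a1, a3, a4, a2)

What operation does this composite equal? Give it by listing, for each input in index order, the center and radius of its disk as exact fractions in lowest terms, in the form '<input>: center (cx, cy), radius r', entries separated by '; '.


Nesting under C composes maps z -> c + r*z down each a-path.
input a1: composing its 1 substitution step yields center (-1/2, 0), radius 1/7
input a3: composing its 3 substitution steps yields center (-3/7, -71/140), radius 1/490
input a4: composing its 3 substitution steps yields center (-59/140, -1/2), radius 1/350
input a2: composing its 2 substitution steps yields center (-15/28, -15/28), radius 1/84

a1: center (-1/2, 0), radius 1/7; a2: center (-15/28, -15/28), radius 1/84; a3: center (-3/7, -71/140), radius 1/490; a4: center (-59/140, -1/2), radius 1/350


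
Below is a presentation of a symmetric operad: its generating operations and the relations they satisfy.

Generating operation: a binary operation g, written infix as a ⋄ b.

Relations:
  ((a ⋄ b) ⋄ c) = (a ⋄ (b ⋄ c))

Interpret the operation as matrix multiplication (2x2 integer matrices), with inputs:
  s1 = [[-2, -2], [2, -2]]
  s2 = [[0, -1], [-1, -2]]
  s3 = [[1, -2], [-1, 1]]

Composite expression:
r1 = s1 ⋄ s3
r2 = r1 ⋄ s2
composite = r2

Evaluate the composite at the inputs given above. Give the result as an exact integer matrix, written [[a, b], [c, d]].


(s1 ⋄ s3) = [[0, 2], [4, -6]]
((s1 ⋄ s3) ⋄ s2) = [[-2, -4], [6, 8]]

[[-2, -4], [6, 8]]


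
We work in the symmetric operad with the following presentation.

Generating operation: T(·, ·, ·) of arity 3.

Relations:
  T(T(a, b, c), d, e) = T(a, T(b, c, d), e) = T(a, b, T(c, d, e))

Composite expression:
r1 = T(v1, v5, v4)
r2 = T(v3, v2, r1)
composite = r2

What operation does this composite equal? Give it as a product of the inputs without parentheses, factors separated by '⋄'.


v3 ⋄ v2 ⋄ v1 ⋄ v5 ⋄ v4

Every regrouping of T is equal, so read the v-inputs in written order.
T(v1, v5, v4) reduces to v1 ⋄ v5 ⋄ v4
T(v3, v2, T(v1, v5, v4)) reduces to v3 ⋄ v2 ⋄ v1 ⋄ v5 ⋄ v4


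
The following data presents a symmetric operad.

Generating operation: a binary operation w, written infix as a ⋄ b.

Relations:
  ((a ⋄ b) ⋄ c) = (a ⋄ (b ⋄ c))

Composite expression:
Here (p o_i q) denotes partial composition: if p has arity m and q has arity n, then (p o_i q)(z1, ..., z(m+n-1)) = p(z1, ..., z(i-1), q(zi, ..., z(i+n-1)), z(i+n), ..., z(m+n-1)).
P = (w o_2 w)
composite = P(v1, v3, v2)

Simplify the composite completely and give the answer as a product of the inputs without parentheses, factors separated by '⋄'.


v1 ⋄ v3 ⋄ v2

Under associativity of w, the answer is the v's in reading order.
(v3 ⋄ v2) spells out as v3 ⋄ v2
(v1 ⋄ (v3 ⋄ v2)) spells out as v1 ⋄ v3 ⋄ v2


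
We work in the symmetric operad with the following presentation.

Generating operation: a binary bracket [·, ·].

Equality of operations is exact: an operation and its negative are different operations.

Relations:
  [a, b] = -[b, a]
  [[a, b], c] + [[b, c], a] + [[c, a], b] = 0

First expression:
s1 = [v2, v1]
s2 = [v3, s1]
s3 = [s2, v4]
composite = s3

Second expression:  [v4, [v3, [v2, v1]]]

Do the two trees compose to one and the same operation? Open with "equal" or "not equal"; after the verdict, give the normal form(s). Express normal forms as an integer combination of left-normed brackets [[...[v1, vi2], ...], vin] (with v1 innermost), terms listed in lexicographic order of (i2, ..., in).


The first expression, normalized: [[[v1, v2], v3], v4]
The second expression, normalized: -[[[v1, v2], v3], v4]
Different reductions; not equal.

not equal: they reduce to [[[v1, v2], v3], v4] and -[[[v1, v2], v3], v4]


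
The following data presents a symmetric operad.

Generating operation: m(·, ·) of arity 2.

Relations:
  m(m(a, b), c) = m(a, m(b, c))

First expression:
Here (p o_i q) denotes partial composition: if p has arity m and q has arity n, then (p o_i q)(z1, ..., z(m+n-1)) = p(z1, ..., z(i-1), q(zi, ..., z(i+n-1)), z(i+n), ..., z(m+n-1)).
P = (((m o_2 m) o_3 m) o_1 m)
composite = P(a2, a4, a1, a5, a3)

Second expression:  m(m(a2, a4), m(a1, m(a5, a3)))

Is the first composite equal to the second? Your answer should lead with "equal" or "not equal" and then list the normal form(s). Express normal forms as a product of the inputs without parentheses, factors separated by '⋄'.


equal; both compose to a2 ⋄ a4 ⋄ a1 ⋄ a5 ⋄ a3

In normal form, the first expression is a2 ⋄ a4 ⋄ a1 ⋄ a5 ⋄ a3
In normal form, the second expression is a2 ⋄ a4 ⋄ a1 ⋄ a5 ⋄ a3
The normal forms match — equal.


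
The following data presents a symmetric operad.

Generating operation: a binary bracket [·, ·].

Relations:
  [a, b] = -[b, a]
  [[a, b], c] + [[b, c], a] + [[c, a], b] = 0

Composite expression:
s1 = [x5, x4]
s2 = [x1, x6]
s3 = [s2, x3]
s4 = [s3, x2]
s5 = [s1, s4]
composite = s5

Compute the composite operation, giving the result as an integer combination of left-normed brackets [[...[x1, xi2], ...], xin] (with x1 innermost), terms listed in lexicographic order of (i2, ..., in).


[[[[[x1, x6], x3], x2], x4], x5] - [[[[[x1, x6], x3], x2], x5], x4]


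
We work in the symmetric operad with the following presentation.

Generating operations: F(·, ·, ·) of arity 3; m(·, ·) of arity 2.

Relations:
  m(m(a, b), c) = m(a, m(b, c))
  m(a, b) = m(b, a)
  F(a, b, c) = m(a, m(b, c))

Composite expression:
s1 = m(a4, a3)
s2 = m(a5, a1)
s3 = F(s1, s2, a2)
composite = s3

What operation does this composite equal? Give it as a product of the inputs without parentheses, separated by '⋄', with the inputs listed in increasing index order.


a1 ⋄ a2 ⋄ a3 ⋄ a4 ⋄ a5

Reordering under F is free, so list the a-inputs canonically.
m(a4, a3) flattens to a4 ⋄ a3
m(a5, a1) flattens to a5 ⋄ a1
F(m(a4, a3), m(a5, a1), a2) flattens to a4 ⋄ a3 ⋄ a5 ⋄ a1 ⋄ a2
putting the inputs in ascending order: a1 ⋄ a2 ⋄ a3 ⋄ a4 ⋄ a5


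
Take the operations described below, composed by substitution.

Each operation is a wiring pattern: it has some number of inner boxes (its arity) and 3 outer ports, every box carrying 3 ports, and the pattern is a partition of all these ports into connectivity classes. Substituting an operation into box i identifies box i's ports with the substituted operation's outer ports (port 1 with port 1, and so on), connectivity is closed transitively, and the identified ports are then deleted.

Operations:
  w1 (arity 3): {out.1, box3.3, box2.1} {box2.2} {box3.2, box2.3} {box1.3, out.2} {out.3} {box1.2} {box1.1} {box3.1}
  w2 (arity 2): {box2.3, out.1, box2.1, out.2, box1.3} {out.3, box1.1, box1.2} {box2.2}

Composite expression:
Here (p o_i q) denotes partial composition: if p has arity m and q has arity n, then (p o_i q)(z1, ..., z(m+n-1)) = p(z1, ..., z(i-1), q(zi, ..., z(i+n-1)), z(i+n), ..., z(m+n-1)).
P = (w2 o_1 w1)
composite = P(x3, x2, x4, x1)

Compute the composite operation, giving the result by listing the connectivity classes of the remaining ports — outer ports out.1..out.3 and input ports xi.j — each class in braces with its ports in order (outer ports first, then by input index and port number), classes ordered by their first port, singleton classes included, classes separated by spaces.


{out.1, out.2, x1.1, x1.3} {out.3, x2.1, x3.3, x4.3} {x1.2} {x2.2} {x2.3, x4.2} {x3.1} {x3.2} {x4.1}

Reachability decides: close wires over w2-identified ports.
stage w1: inputs (x3, x2, x4), connectivity {out.1, x2.1, x4.3} {out.2, x3.3} {out.3} {x2.2} {x2.3, x4.2} {x3.1} {x3.2} {x4.1}, out.j its boundary
stage w2: inputs (x3, x2, x4, x1), connectivity {out.1, out.2, x1.1, x1.3} {out.3, x2.1, x3.3, x4.3} {x1.2} {x2.2} {x2.3, x4.2} {x3.1} {x3.2} {x4.1}, out.j its boundary


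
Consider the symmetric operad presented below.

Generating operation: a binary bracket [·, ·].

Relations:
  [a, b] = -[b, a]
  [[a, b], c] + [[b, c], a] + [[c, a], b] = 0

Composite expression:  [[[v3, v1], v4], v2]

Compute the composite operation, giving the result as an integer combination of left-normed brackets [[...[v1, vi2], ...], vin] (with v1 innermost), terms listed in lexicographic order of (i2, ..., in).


-[[[v1, v3], v4], v2]

In the tensor algebra, words opening v1 carry the v1-anchored form.
Composite bracket: [[[v3, v1], v4], v2]
Expanding via [a, b] = ab - ba: 8 signed words (2^3 = 8).
Coefficients come from the v1-initial words:
  from v1v3v4v2, sign -1: term -[[[v1, v3], v4], v2]


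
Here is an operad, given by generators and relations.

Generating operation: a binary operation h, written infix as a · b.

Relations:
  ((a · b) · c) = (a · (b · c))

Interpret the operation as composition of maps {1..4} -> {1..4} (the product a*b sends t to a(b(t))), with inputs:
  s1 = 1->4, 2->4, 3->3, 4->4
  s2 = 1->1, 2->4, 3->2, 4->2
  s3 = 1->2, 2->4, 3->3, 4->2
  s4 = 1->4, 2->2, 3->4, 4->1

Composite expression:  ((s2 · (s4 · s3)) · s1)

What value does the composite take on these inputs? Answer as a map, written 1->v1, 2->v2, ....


(s4 · s3) = 1->2, 2->1, 3->4, 4->2
(s2 · (s4 · s3)) = 1->4, 2->1, 3->2, 4->4
((s2 · (s4 · s3)) · s1) = 1->4, 2->4, 3->2, 4->4

1->4, 2->4, 3->2, 4->4


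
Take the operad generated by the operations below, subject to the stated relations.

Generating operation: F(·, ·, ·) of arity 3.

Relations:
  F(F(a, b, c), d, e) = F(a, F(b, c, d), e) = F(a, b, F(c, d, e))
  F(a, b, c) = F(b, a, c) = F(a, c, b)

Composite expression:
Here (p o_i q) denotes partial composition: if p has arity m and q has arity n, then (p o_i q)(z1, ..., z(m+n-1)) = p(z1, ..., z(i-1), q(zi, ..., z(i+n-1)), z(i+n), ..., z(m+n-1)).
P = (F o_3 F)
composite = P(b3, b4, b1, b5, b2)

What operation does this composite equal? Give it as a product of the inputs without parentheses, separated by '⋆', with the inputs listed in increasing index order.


b1 ⋆ b2 ⋆ b3 ⋆ b4 ⋆ b5

Reordering under F is free, so list the b-inputs canonically.
F(b1, b5, b2) collapses to b1 ⋆ b5 ⋆ b2
F(b3, b4, F(b1, b5, b2)) collapses to b3 ⋆ b4 ⋆ b1 ⋆ b5 ⋆ b2
putting the inputs in ascending order: b1 ⋆ b2 ⋆ b3 ⋆ b4 ⋆ b5


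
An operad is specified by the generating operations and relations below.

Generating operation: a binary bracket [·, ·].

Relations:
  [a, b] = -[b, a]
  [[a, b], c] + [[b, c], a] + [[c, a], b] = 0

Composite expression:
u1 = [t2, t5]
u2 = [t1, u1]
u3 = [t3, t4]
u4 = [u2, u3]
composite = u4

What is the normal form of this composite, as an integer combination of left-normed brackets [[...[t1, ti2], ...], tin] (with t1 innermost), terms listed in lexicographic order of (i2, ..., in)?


In the tensor algebra, words opening t1 carry the t1-anchored form.
Composite bracket: [[t1, [t2, t5]], [t3, t4]]
Full expansion: 16 signed words from ab - ba (2^4 = 16).
Collect the words opening with t1:
  word t1t2t5t3t4 has sign +1, contributing +[[[[t1, t2], t5], t3], t4]
  word t1t2t5t4t3 has sign -1, contributing -[[[[t1, t2], t5], t4], t3]
  word t1t5t2t3t4 has sign -1, contributing -[[[[t1, t5], t2], t3], t4]
  word t1t5t2t4t3 has sign +1, contributing +[[[[t1, t5], t2], t4], t3]

[[[[t1, t2], t5], t3], t4] - [[[[t1, t2], t5], t4], t3] - [[[[t1, t5], t2], t3], t4] + [[[[t1, t5], t2], t4], t3]


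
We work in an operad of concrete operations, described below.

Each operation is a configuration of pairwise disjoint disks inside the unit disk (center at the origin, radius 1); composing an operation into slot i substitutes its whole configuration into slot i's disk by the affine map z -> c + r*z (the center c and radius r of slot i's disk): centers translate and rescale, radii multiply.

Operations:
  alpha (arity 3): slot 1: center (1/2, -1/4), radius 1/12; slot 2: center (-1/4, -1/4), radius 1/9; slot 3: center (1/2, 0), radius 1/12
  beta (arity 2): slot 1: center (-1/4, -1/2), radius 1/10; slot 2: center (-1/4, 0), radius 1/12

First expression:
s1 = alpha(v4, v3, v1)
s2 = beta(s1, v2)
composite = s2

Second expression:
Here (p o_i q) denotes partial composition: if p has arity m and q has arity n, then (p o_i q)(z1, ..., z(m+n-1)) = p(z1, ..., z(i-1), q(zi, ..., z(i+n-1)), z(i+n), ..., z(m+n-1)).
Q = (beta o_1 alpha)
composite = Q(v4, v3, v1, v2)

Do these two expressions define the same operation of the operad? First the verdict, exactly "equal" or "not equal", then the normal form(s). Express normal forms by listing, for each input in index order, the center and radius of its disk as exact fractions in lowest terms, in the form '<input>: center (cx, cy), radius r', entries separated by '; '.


equal; the common form is v1: center (-1/5, -1/2), radius 1/120; v2: center (-1/4, 0), radius 1/12; v3: center (-11/40, -21/40), radius 1/90; v4: center (-1/5, -21/40), radius 1/120

In normal form, the first expression is v1: center (-1/5, -1/2), radius 1/120; v2: center (-1/4, 0), radius 1/12; v3: center (-11/40, -21/40), radius 1/90; v4: center (-1/5, -21/40), radius 1/120
In normal form, the second expression is v1: center (-1/5, -1/2), radius 1/120; v2: center (-1/4, 0), radius 1/12; v3: center (-11/40, -21/40), radius 1/90; v4: center (-1/5, -21/40), radius 1/120
One common form — equal.
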